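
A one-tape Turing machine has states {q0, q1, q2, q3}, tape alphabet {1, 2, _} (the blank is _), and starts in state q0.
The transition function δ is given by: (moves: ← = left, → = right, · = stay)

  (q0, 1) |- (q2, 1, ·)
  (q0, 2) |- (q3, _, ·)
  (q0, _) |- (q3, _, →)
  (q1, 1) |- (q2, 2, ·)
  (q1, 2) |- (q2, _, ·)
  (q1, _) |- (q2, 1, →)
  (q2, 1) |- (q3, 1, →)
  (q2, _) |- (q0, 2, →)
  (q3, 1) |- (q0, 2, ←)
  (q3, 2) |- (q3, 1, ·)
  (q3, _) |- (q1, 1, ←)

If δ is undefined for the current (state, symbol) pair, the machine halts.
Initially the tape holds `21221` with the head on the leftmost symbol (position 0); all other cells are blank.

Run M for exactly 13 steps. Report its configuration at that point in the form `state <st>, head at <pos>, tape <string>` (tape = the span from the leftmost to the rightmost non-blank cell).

q0 | _[2]1221   read 2 → write _, move ·, go to q3
q3 | _[_]1221   read _ → write 1, move ←, go to q1
q1 | [_]11221   read _ → write 1, move →, go to q2
q2 | 1[1]1221   read 1 → write 1, move →, go to q3
q3 | 11[1]221   read 1 → write 2, move ←, go to q0
q0 | 1[1]2221   read 1 → write 1, move ·, go to q2
q2 | 1[1]2221   read 1 → write 1, move →, go to q3
q3 | 11[2]221   read 2 → write 1, move ·, go to q3
q3 | 11[1]221   read 1 → write 2, move ←, go to q0
q0 | 1[1]2221   read 1 → write 1, move ·, go to q2
q2 | 1[1]2221   read 1 → write 1, move →, go to q3
q3 | 11[2]221   read 2 → write 1, move ·, go to q3
q3 | 11[1]221   read 1 → write 2, move ←, go to q0
q0 | 1[1]2221
After 13 steps: state q0, head at 0, tape 112221.

state q0, head at 0, tape 112221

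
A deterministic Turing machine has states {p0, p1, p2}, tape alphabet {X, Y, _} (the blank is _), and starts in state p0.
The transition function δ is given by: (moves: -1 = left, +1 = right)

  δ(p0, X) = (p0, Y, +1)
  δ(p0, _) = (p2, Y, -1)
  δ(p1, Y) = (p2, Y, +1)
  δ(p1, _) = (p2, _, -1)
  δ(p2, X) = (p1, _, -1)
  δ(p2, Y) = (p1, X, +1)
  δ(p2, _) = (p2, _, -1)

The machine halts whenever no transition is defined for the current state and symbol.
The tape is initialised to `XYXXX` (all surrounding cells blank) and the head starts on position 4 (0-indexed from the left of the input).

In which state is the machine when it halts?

p1

p0 | XYXX[X]__   read X → write Y, move +1, go to p0
p0 | XYXXY[_]_   read _ → write Y, move -1, go to p2
p2 | XYXX[Y]Y_   read Y → write X, move +1, go to p1
p1 | XYXXX[Y]_   read Y → write Y, move +1, go to p2
p2 | XYXXXY[_]   read _ → write _, move -1, go to p2
p2 | XYXXX[Y]_   read Y → write X, move +1, go to p1
p1 | XYXXXX[_]   read _ → write _, move -1, go to p2
p2 | XYXXX[X]_   read X → write _, move -1, go to p1
p1 | XYXX[X]__
No transition is defined for (p1, X); M halts in state p1.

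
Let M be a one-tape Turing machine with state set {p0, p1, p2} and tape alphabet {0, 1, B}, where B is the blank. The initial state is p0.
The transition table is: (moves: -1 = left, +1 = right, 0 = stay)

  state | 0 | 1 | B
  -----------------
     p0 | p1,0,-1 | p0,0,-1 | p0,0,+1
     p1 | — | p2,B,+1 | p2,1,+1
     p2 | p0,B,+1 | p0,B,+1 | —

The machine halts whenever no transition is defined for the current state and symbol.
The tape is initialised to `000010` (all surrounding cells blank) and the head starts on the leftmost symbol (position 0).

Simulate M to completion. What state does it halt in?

state=p0 head=0 tape=B[0]00010   (p0,0)→(p1,0,-1)
state=p1 head=-1 tape=[B]000010   (p1,B)→(p2,1,+1)
state=p2 head=0 tape=1[0]00010   (p2,0)→(p0,B,+1)
state=p0 head=1 tape=1B[0]0010   (p0,0)→(p1,0,-1)
state=p1 head=0 tape=1[B]00010   (p1,B)→(p2,1,+1)
state=p2 head=1 tape=11[0]0010   (p2,0)→(p0,B,+1)
state=p0 head=2 tape=11B[0]010   (p0,0)→(p1,0,-1)
state=p1 head=1 tape=11[B]0010   (p1,B)→(p2,1,+1)
state=p2 head=2 tape=111[0]010   (p2,0)→(p0,B,+1)
state=p0 head=3 tape=111B[0]10   (p0,0)→(p1,0,-1)
state=p1 head=2 tape=111[B]010   (p1,B)→(p2,1,+1)
state=p2 head=3 tape=1111[0]10   (p2,0)→(p0,B,+1)
state=p0 head=4 tape=1111B[1]0   (p0,1)→(p0,0,-1)
state=p0 head=3 tape=1111[B]00   (p0,B)→(p0,0,+1)
state=p0 head=4 tape=11110[0]0   (p0,0)→(p1,0,-1)
state=p1 head=3 tape=1111[0]00
No transition is defined for (p1, 0); M halts in state p1.

p1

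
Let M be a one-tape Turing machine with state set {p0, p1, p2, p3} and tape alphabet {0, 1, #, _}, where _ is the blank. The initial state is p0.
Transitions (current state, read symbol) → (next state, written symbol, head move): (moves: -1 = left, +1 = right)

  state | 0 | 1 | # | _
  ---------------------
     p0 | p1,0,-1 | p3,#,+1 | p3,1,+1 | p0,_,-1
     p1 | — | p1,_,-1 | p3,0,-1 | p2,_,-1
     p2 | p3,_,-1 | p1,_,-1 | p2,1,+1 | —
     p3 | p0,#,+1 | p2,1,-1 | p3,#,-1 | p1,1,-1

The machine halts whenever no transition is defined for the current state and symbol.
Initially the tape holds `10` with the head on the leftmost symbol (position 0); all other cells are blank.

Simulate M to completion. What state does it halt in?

p2

state=p0 head=0 tape=___[1]0_   (p0,1)→(p3,#,+1)
state=p3 head=1 tape=___#[0]_   (p3,0)→(p0,#,+1)
state=p0 head=2 tape=___##[_]   (p0,_)→(p0,_,-1)
state=p0 head=1 tape=___#[#]_   (p0,#)→(p3,1,+1)
state=p3 head=2 tape=___#1[_]   (p3,_)→(p1,1,-1)
state=p1 head=1 tape=___#[1]1   (p1,1)→(p1,_,-1)
state=p1 head=0 tape=___[#]_1   (p1,#)→(p3,0,-1)
state=p3 head=-1 tape=__[_]0_1   (p3,_)→(p1,1,-1)
state=p1 head=-2 tape=_[_]10_1   (p1,_)→(p2,_,-1)
state=p2 head=-3 tape=[_]_10_1
No transition is defined for (p2, _); M halts in state p2.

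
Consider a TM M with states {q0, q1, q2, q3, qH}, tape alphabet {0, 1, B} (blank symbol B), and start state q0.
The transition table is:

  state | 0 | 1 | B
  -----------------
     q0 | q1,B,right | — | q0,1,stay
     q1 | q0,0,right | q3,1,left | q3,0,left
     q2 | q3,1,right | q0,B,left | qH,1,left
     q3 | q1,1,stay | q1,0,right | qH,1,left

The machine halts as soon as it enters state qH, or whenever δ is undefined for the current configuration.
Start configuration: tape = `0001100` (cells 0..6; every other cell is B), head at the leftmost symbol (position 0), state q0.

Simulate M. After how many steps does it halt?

5

state=q0 head=0 tape=[0]001100   (q0,0)→(q1,B,right)
state=q1 head=1 tape=B[0]01100   (q1,0)→(q0,0,right)
state=q0 head=2 tape=B0[0]1100   (q0,0)→(q1,B,right)
state=q1 head=3 tape=B0B[1]100   (q1,1)→(q3,1,left)
state=q3 head=2 tape=B0[B]1100   (q3,B)→(qH,1,left)
state=qH head=1 tape=B[0]11100
M halts after 5 transitions.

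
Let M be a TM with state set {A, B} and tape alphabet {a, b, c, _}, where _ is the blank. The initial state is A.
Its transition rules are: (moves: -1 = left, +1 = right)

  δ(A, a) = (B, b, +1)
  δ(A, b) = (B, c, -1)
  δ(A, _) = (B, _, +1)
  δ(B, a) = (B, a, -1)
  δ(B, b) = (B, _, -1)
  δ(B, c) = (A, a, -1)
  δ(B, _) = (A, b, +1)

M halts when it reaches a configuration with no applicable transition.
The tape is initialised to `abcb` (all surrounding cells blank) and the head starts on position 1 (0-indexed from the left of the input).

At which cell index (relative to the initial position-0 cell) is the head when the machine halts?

1

A | ___a[b]cb   read b → write c, move -1, go to B
B | ___[a]ccb   read a → write a, move -1, go to B
B | __[_]accb   read _ → write b, move +1, go to A
A | __b[a]ccb   read a → write b, move +1, go to B
B | __bb[c]cb   read c → write a, move -1, go to A
A | __b[b]acb   read b → write c, move -1, go to B
B | __[b]cacb   read b → write _, move -1, go to B
B | _[_]_cacb   read _ → write b, move +1, go to A
A | _b[_]cacb   read _ → write _, move +1, go to B
B | _b_[c]acb   read c → write a, move -1, go to A
A | _b[_]aacb   read _ → write _, move +1, go to B
B | _b_[a]acb   read a → write a, move -1, go to B
B | _b[_]aacb   read _ → write b, move +1, go to A
A | _bb[a]acb   read a → write b, move +1, go to B
B | _bbb[a]cb   read a → write a, move -1, go to B
B | _bb[b]acb   read b → write _, move -1, go to B
B | _b[b]_acb   read b → write _, move -1, go to B
B | _[b]__acb   read b → write _, move -1, go to B
B | [_]___acb   read _ → write b, move +1, go to A
A | b[_]__acb   read _ → write _, move +1, go to B
B | b_[_]_acb   read _ → write b, move +1, go to A
A | b_b[_]acb   read _ → write _, move +1, go to B
B | b_b_[a]cb   read a → write a, move -1, go to B
B | b_b[_]acb   read _ → write b, move +1, go to A
A | b_bb[a]cb   read a → write b, move +1, go to B
B | b_bbb[c]b   read c → write a, move -1, go to A
A | b_bb[b]ab   read b → write c, move -1, go to B
B | b_b[b]cab   read b → write _, move -1, go to B
B | b_[b]_cab   read b → write _, move -1, go to B
B | b[_]__cab   read _ → write b, move +1, go to A
A | bb[_]_cab   read _ → write _, move +1, go to B
B | bb_[_]cab   read _ → write b, move +1, go to A
A | bb_b[c]ab
At halt the head is at cell 1.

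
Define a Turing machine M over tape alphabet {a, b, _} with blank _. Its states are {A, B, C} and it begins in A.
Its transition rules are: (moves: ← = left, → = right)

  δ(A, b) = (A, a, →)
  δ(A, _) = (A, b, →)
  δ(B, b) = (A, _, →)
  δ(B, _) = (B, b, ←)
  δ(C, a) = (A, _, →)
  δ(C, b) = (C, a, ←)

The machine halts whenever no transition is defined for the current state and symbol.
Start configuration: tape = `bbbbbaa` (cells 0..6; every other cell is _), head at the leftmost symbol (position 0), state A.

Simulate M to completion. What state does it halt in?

A

state=A head=0 tape=[b]bbbbaa   (A,b)→(A,a,→)
state=A head=1 tape=a[b]bbbaa   (A,b)→(A,a,→)
state=A head=2 tape=aa[b]bbaa   (A,b)→(A,a,→)
state=A head=3 tape=aaa[b]baa   (A,b)→(A,a,→)
state=A head=4 tape=aaaa[b]aa   (A,b)→(A,a,→)
state=A head=5 tape=aaaaa[a]a
No transition is defined for (A, a); M halts in state A.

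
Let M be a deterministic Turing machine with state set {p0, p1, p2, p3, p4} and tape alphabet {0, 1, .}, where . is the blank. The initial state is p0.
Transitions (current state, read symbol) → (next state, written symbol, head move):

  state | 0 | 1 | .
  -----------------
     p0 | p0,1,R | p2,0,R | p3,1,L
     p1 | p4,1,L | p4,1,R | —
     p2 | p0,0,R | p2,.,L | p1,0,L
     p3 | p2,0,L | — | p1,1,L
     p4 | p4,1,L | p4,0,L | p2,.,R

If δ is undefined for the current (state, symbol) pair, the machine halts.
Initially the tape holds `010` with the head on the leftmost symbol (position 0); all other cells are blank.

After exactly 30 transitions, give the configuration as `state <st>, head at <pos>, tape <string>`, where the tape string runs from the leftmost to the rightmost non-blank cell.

state p4, head at 0, tape 0111010

state=p0 head=0 tape=.[0]10....   (p0,0)→(p0,1,R)
state=p0 head=1 tape=.1[1]0....   (p0,1)→(p2,0,R)
state=p2 head=2 tape=.10[0]....   (p2,0)→(p0,0,R)
state=p0 head=3 tape=.100[.]...   (p0,.)→(p3,1,L)
state=p3 head=2 tape=.10[0]1...   (p3,0)→(p2,0,L)
state=p2 head=1 tape=.1[0]01...   (p2,0)→(p0,0,R)
state=p0 head=2 tape=.10[0]1...   (p0,0)→(p0,1,R)
state=p0 head=3 tape=.101[1]...   (p0,1)→(p2,0,R)
state=p2 head=4 tape=.1010[.]..   (p2,.)→(p1,0,L)
state=p1 head=3 tape=.101[0]0..   (p1,0)→(p4,1,L)
state=p4 head=2 tape=.10[1]10..   (p4,1)→(p4,0,L)
state=p4 head=1 tape=.1[0]010..   (p4,0)→(p4,1,L)
state=p4 head=0 tape=.[1]1010..   (p4,1)→(p4,0,L)
state=p4 head=-1 tape=[.]01010..   (p4,.)→(p2,.,R)
state=p2 head=0 tape=.[0]1010..   (p2,0)→(p0,0,R)
state=p0 head=1 tape=.0[1]010..   (p0,1)→(p2,0,R)
state=p2 head=2 tape=.00[0]10..   (p2,0)→(p0,0,R)
state=p0 head=3 tape=.000[1]0..   (p0,1)→(p2,0,R)
state=p2 head=4 tape=.0000[0]..   (p2,0)→(p0,0,R)
state=p0 head=5 tape=.00000[.].   (p0,.)→(p3,1,L)
state=p3 head=4 tape=.0000[0]1.   (p3,0)→(p2,0,L)
state=p2 head=3 tape=.000[0]01.   (p2,0)→(p0,0,R)
state=p0 head=4 tape=.0000[0]1.   (p0,0)→(p0,1,R)
state=p0 head=5 tape=.00001[1].   (p0,1)→(p2,0,R)
state=p2 head=6 tape=.000010[.]   (p2,.)→(p1,0,L)
state=p1 head=5 tape=.00001[0]0   (p1,0)→(p4,1,L)
state=p4 head=4 tape=.0000[1]10   (p4,1)→(p4,0,L)
state=p4 head=3 tape=.000[0]010   (p4,0)→(p4,1,L)
state=p4 head=2 tape=.00[0]1010   (p4,0)→(p4,1,L)
state=p4 head=1 tape=.0[0]11010   (p4,0)→(p4,1,L)
state=p4 head=0 tape=.[0]111010
After 30 steps: state p4, head at 0, tape 0111010.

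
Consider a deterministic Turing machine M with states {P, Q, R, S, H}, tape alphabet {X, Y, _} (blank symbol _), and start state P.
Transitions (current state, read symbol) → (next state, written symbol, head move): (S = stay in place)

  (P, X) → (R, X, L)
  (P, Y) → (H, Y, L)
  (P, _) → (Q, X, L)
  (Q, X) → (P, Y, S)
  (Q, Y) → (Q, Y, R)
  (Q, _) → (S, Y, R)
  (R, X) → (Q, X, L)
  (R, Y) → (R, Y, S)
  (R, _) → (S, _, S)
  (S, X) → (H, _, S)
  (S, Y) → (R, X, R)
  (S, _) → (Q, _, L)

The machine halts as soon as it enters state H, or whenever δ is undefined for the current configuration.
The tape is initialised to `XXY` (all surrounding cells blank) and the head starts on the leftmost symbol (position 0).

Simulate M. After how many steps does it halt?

P | __[X]XY   read X → write X, move L, go to R
R | _[_]XXY   read _ → write _, move S, go to S
S | _[_]XXY   read _ → write _, move L, go to Q
Q | [_]_XXY   read _ → write Y, move R, go to S
S | Y[_]XXY   read _ → write _, move L, go to Q
Q | [Y]_XXY   read Y → write Y, move R, go to Q
Q | Y[_]XXY   read _ → write Y, move R, go to S
S | YY[X]XY   read X → write _, move S, go to H
H | YY[_]XY
M halts after 8 transitions.

8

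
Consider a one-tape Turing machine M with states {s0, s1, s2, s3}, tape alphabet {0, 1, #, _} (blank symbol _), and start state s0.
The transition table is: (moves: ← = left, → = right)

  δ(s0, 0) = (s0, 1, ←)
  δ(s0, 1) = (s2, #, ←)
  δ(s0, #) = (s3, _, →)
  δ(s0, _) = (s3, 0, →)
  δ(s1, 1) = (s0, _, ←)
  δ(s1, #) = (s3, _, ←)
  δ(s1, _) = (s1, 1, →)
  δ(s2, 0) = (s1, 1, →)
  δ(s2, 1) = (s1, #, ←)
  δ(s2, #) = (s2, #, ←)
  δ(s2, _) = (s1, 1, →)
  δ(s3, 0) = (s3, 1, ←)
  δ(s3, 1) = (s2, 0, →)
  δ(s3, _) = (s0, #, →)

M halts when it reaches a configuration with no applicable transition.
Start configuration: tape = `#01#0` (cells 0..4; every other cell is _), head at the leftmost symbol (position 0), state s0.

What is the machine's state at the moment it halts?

s1

s0 | _[#]01#0   read # → write _, move →, go to s3
s3 | __[0]1#0   read 0 → write 1, move ←, go to s3
s3 | _[_]11#0   read _ → write #, move →, go to s0
s0 | _#[1]1#0   read 1 → write #, move ←, go to s2
s2 | _[#]#1#0   read # → write #, move ←, go to s2
s2 | [_]##1#0   read _ → write 1, move →, go to s1
s1 | 1[#]#1#0   read # → write _, move ←, go to s3
s3 | [1]_#1#0   read 1 → write 0, move →, go to s2
s2 | 0[_]#1#0   read _ → write 1, move →, go to s1
s1 | 01[#]1#0   read # → write _, move ←, go to s3
s3 | 0[1]_1#0   read 1 → write 0, move →, go to s2
s2 | 00[_]1#0   read _ → write 1, move →, go to s1
s1 | 001[1]#0   read 1 → write _, move ←, go to s0
s0 | 00[1]_#0   read 1 → write #, move ←, go to s2
s2 | 0[0]#_#0   read 0 → write 1, move →, go to s1
s1 | 01[#]_#0   read # → write _, move ←, go to s3
s3 | 0[1]__#0   read 1 → write 0, move →, go to s2
s2 | 00[_]_#0   read _ → write 1, move →, go to s1
s1 | 001[_]#0   read _ → write 1, move →, go to s1
s1 | 0011[#]0   read # → write _, move ←, go to s3
s3 | 001[1]_0   read 1 → write 0, move →, go to s2
s2 | 0010[_]0   read _ → write 1, move →, go to s1
s1 | 00101[0]
No transition is defined for (s1, 0); M halts in state s1.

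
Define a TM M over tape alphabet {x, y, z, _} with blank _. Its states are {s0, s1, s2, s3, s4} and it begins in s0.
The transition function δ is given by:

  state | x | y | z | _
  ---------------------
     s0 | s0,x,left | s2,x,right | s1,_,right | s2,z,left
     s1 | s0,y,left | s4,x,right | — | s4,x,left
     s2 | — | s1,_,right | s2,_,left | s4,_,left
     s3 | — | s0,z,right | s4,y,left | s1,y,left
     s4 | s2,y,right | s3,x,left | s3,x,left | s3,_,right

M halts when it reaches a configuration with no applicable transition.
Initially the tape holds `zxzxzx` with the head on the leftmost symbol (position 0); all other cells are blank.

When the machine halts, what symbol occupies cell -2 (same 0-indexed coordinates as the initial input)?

s0 | ___[z]xzxzx   read z → write _, move right, go to s1
s1 | ____[x]zxzx   read x → write y, move left, go to s0
s0 | ___[_]yzxzx   read _ → write z, move left, go to s2
s2 | __[_]zyzxzx   read _ → write _, move left, go to s4
s4 | _[_]_zyzxzx   read _ → write _, move right, go to s3
s3 | __[_]zyzxzx   read _ → write y, move left, go to s1
s1 | _[_]yzyzxzx   read _ → write x, move left, go to s4
s4 | [_]xyzyzxzx   read _ → write _, move right, go to s3
s3 | _[x]yzyzxzx
Cell -2 holds x when M halts.

x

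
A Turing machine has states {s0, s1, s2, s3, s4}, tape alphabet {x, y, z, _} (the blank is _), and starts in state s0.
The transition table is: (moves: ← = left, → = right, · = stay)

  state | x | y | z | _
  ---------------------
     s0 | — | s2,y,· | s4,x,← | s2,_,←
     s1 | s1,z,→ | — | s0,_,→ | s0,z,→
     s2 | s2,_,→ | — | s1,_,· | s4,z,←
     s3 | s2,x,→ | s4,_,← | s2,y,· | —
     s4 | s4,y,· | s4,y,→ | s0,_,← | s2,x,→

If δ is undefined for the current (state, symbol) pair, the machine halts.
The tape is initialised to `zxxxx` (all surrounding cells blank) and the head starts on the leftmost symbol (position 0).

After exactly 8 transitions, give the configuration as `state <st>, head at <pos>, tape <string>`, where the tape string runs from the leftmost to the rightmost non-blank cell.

s0 | _[z]xxxx_   read z → write x, move ←, go to s4
s4 | [_]xxxxx_   read _ → write x, move →, go to s2
s2 | x[x]xxxx_   read x → write _, move →, go to s2
s2 | x_[x]xxx_   read x → write _, move →, go to s2
s2 | x__[x]xx_   read x → write _, move →, go to s2
s2 | x___[x]x_   read x → write _, move →, go to s2
s2 | x____[x]_   read x → write _, move →, go to s2
s2 | x_____[_]   read _ → write z, move ←, go to s4
s4 | x____[_]z
After 8 steps: state s4, head at 4, tape x_____z.

state s4, head at 4, tape x_____z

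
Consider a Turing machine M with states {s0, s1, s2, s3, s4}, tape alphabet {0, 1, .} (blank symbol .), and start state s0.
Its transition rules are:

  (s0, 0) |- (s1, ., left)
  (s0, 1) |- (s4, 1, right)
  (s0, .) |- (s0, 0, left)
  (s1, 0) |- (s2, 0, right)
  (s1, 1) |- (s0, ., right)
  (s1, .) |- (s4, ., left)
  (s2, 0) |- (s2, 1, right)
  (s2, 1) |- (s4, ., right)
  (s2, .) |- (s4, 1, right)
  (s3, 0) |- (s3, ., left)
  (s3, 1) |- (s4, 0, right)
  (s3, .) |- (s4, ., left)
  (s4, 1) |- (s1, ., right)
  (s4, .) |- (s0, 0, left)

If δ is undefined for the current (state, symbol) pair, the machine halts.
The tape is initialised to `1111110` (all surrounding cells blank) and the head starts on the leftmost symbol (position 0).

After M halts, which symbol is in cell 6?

state=s0 head=0 tape=[1]111110   (s0,1)→(s4,1,right)
state=s4 head=1 tape=1[1]11110   (s4,1)→(s1,.,right)
state=s1 head=2 tape=1.[1]1110   (s1,1)→(s0,.,right)
state=s0 head=3 tape=1..[1]110   (s0,1)→(s4,1,right)
state=s4 head=4 tape=1..1[1]10   (s4,1)→(s1,.,right)
state=s1 head=5 tape=1..1.[1]0   (s1,1)→(s0,.,right)
state=s0 head=6 tape=1..1..[0]   (s0,0)→(s1,.,left)
state=s1 head=5 tape=1..1.[.].   (s1,.)→(s4,.,left)
state=s4 head=4 tape=1..1[.]..   (s4,.)→(s0,0,left)
state=s0 head=3 tape=1..[1]0..   (s0,1)→(s4,1,right)
state=s4 head=4 tape=1..1[0]..
Cell 6 holds . when M halts.

.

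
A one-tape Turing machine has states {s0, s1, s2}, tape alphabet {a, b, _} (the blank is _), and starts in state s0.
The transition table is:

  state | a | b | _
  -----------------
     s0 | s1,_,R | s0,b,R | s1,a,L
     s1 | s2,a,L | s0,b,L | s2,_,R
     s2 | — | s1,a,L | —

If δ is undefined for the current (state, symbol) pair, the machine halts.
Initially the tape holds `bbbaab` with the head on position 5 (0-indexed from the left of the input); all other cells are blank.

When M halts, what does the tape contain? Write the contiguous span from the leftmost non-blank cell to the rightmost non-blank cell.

bb_aaba

s0 | bbbaa[b]_   read b → write b, move R, go to s0
s0 | bbbaab[_]   read _ → write a, move L, go to s1
s1 | bbbaa[b]a   read b → write b, move L, go to s0
s0 | bbba[a]ba   read a → write _, move R, go to s1
s1 | bbba_[b]a   read b → write b, move L, go to s0
s0 | bbba[_]ba   read _ → write a, move L, go to s1
s1 | bbb[a]aba   read a → write a, move L, go to s2
s2 | bb[b]aaba   read b → write a, move L, go to s1
s1 | b[b]aaaba   read b → write b, move L, go to s0
s0 | [b]baaaba   read b → write b, move R, go to s0
s0 | b[b]aaaba   read b → write b, move R, go to s0
s0 | bb[a]aaba   read a → write _, move R, go to s1
s1 | bb_[a]aba   read a → write a, move L, go to s2
s2 | bb[_]aaba
The non-blank tape span at halt is bb_aaba.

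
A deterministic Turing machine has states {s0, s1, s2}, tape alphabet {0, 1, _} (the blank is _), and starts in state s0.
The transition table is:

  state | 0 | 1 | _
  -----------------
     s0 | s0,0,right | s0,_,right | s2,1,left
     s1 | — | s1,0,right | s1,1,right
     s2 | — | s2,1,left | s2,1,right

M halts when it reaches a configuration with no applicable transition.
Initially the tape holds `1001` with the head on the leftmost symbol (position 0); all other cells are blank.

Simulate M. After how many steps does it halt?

state=s0 head=0 tape=[1]001_   (s0,1)→(s0,_,right)
state=s0 head=1 tape=_[0]01_   (s0,0)→(s0,0,right)
state=s0 head=2 tape=_0[0]1_   (s0,0)→(s0,0,right)
state=s0 head=3 tape=_00[1]_   (s0,1)→(s0,_,right)
state=s0 head=4 tape=_00_[_]   (s0,_)→(s2,1,left)
state=s2 head=3 tape=_00[_]1   (s2,_)→(s2,1,right)
state=s2 head=4 tape=_001[1]   (s2,1)→(s2,1,left)
state=s2 head=3 tape=_00[1]1   (s2,1)→(s2,1,left)
state=s2 head=2 tape=_0[0]11
M halts after 8 transitions.

8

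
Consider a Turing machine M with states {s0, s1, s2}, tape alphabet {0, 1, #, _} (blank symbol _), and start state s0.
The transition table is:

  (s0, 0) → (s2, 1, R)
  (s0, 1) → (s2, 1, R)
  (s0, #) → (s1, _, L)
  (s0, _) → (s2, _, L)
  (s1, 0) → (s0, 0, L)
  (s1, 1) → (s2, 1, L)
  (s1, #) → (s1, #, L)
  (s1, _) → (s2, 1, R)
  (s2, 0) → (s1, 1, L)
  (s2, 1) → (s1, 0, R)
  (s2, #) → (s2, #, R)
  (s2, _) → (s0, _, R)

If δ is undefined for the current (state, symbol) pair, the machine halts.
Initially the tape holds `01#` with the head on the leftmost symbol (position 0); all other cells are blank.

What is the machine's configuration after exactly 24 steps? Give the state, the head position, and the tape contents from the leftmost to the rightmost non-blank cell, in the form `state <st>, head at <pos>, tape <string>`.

state s0, head at 0, tape 11#

state=s0 head=0 tape=_[0]1#   (s0,0)→(s2,1,R)
state=s2 head=1 tape=_1[1]#   (s2,1)→(s1,0,R)
state=s1 head=2 tape=_10[#]   (s1,#)→(s1,#,L)
state=s1 head=1 tape=_1[0]#   (s1,0)→(s0,0,L)
state=s0 head=0 tape=_[1]0#   (s0,1)→(s2,1,R)
state=s2 head=1 tape=_1[0]#   (s2,0)→(s1,1,L)
state=s1 head=0 tape=_[1]1#   (s1,1)→(s2,1,L)
state=s2 head=-1 tape=[_]11#   (s2,_)→(s0,_,R)
state=s0 head=0 tape=_[1]1#   (s0,1)→(s2,1,R)
state=s2 head=1 tape=_1[1]#   (s2,1)→(s1,0,R)
state=s1 head=2 tape=_10[#]   (s1,#)→(s1,#,L)
state=s1 head=1 tape=_1[0]#   (s1,0)→(s0,0,L)
state=s0 head=0 tape=_[1]0#   (s0,1)→(s2,1,R)
state=s2 head=1 tape=_1[0]#   (s2,0)→(s1,1,L)
state=s1 head=0 tape=_[1]1#   (s1,1)→(s2,1,L)
state=s2 head=-1 tape=[_]11#   (s2,_)→(s0,_,R)
state=s0 head=0 tape=_[1]1#   (s0,1)→(s2,1,R)
state=s2 head=1 tape=_1[1]#   (s2,1)→(s1,0,R)
state=s1 head=2 tape=_10[#]   (s1,#)→(s1,#,L)
state=s1 head=1 tape=_1[0]#   (s1,0)→(s0,0,L)
state=s0 head=0 tape=_[1]0#   (s0,1)→(s2,1,R)
state=s2 head=1 tape=_1[0]#   (s2,0)→(s1,1,L)
state=s1 head=0 tape=_[1]1#   (s1,1)→(s2,1,L)
state=s2 head=-1 tape=[_]11#   (s2,_)→(s0,_,R)
state=s0 head=0 tape=_[1]1#
After 24 steps: state s0, head at 0, tape 11#.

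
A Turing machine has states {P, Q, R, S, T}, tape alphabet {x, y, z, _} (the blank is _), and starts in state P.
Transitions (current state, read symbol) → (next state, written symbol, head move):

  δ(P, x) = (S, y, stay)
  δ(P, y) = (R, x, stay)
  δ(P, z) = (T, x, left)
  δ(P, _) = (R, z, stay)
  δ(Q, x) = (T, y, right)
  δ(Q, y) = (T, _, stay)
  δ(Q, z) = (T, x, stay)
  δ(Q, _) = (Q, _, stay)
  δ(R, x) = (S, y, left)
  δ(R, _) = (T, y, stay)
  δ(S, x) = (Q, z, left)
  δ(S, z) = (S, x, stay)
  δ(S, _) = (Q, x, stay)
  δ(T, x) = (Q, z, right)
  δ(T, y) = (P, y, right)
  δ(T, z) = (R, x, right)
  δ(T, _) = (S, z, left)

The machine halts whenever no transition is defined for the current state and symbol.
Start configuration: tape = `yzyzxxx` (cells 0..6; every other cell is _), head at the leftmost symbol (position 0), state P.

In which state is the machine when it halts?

state=P head=0 tape=_[y]zyzxxx   (P,y)→(R,x,stay)
state=R head=0 tape=_[x]zyzxxx   (R,x)→(S,y,left)
state=S head=-1 tape=[_]yzyzxxx   (S,_)→(Q,x,stay)
state=Q head=-1 tape=[x]yzyzxxx   (Q,x)→(T,y,right)
state=T head=0 tape=y[y]zyzxxx   (T,y)→(P,y,right)
state=P head=1 tape=yy[z]yzxxx   (P,z)→(T,x,left)
state=T head=0 tape=y[y]xyzxxx   (T,y)→(P,y,right)
state=P head=1 tape=yy[x]yzxxx   (P,x)→(S,y,stay)
state=S head=1 tape=yy[y]yzxxx
No transition is defined for (S, y); M halts in state S.

S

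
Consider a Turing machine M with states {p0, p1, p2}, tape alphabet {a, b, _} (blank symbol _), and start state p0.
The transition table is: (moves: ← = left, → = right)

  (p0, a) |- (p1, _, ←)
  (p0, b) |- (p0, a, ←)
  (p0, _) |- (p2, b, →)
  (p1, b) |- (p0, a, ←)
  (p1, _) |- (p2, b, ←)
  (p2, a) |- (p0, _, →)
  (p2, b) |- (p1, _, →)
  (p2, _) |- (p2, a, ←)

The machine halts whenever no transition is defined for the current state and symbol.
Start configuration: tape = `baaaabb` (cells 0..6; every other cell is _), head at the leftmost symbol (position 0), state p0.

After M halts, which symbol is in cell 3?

b

state=p0 head=0 tape=_[b]aaaabb__   (p0,b)→(p0,a,←)
state=p0 head=-1 tape=[_]aaaaabb__   (p0,_)→(p2,b,→)
state=p2 head=0 tape=b[a]aaaabb__   (p2,a)→(p0,_,→)
state=p0 head=1 tape=b_[a]aaabb__   (p0,a)→(p1,_,←)
state=p1 head=0 tape=b[_]_aaabb__   (p1,_)→(p2,b,←)
state=p2 head=-1 tape=[b]b_aaabb__   (p2,b)→(p1,_,→)
state=p1 head=0 tape=_[b]_aaabb__   (p1,b)→(p0,a,←)
state=p0 head=-1 tape=[_]a_aaabb__   (p0,_)→(p2,b,→)
state=p2 head=0 tape=b[a]_aaabb__   (p2,a)→(p0,_,→)
state=p0 head=1 tape=b_[_]aaabb__   (p0,_)→(p2,b,→)
state=p2 head=2 tape=b_b[a]aabb__   (p2,a)→(p0,_,→)
state=p0 head=3 tape=b_b_[a]abb__   (p0,a)→(p1,_,←)
state=p1 head=2 tape=b_b[_]_abb__   (p1,_)→(p2,b,←)
state=p2 head=1 tape=b_[b]b_abb__   (p2,b)→(p1,_,→)
state=p1 head=2 tape=b__[b]_abb__   (p1,b)→(p0,a,←)
state=p0 head=1 tape=b_[_]a_abb__   (p0,_)→(p2,b,→)
state=p2 head=2 tape=b_b[a]_abb__   (p2,a)→(p0,_,→)
state=p0 head=3 tape=b_b_[_]abb__   (p0,_)→(p2,b,→)
state=p2 head=4 tape=b_b_b[a]bb__   (p2,a)→(p0,_,→)
state=p0 head=5 tape=b_b_b_[b]b__   (p0,b)→(p0,a,←)
state=p0 head=4 tape=b_b_b[_]ab__   (p0,_)→(p2,b,→)
state=p2 head=5 tape=b_b_bb[a]b__   (p2,a)→(p0,_,→)
state=p0 head=6 tape=b_b_bb_[b]__   (p0,b)→(p0,a,←)
state=p0 head=5 tape=b_b_bb[_]a__   (p0,_)→(p2,b,→)
state=p2 head=6 tape=b_b_bbb[a]__   (p2,a)→(p0,_,→)
state=p0 head=7 tape=b_b_bbb_[_]_   (p0,_)→(p2,b,→)
state=p2 head=8 tape=b_b_bbb_b[_]   (p2,_)→(p2,a,←)
state=p2 head=7 tape=b_b_bbb_[b]a   (p2,b)→(p1,_,→)
state=p1 head=8 tape=b_b_bbb__[a]
Cell 3 holds b when M halts.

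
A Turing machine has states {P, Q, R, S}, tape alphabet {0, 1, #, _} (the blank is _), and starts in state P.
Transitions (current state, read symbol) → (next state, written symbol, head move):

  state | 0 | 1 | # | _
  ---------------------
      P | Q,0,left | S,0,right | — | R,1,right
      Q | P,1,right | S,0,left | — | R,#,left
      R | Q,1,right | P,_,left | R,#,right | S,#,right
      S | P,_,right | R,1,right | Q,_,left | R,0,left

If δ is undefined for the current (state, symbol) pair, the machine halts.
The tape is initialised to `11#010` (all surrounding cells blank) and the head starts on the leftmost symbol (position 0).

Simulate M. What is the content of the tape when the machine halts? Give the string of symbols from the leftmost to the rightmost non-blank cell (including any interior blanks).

01#1111#_#

P | [1]1#010____   read 1 → write 0, move right, go to S
S | 0[1]#010____   read 1 → write 1, move right, go to R
R | 01[#]010____   read # → write #, move right, go to R
R | 01#[0]10____   read 0 → write 1, move right, go to Q
Q | 01#1[1]0____   read 1 → write 0, move left, go to S
S | 01#[1]00____   read 1 → write 1, move right, go to R
R | 01#1[0]0____   read 0 → write 1, move right, go to Q
Q | 01#11[0]____   read 0 → write 1, move right, go to P
P | 01#111[_]___   read _ → write 1, move right, go to R
R | 01#1111[_]__   read _ → write #, move right, go to S
S | 01#1111#[_]_   read _ → write 0, move left, go to R
R | 01#1111[#]0_   read # → write #, move right, go to R
R | 01#1111#[0]_   read 0 → write 1, move right, go to Q
Q | 01#1111#1[_]   read _ → write #, move left, go to R
R | 01#1111#[1]#   read 1 → write _, move left, go to P
P | 01#1111[#]_#
The non-blank tape span at halt is 01#1111#_#.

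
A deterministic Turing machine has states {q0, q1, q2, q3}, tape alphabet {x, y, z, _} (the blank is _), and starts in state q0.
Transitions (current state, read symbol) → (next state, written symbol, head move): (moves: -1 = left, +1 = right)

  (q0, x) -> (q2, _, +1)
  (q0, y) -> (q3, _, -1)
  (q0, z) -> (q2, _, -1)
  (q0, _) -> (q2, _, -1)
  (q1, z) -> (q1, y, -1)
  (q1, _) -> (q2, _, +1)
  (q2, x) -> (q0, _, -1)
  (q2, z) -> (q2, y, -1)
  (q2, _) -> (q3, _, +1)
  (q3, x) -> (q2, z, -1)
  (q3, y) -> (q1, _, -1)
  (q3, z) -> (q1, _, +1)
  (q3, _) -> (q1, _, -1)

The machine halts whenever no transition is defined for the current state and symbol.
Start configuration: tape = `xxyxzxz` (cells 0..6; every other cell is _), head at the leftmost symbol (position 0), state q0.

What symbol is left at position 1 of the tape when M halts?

_

q0 | _[x]xyxzxz   read x → write _, move +1, go to q2
q2 | __[x]yxzxz   read x → write _, move -1, go to q0
q0 | _[_]_yxzxz   read _ → write _, move -1, go to q2
q2 | [_]__yxzxz   read _ → write _, move +1, go to q3
q3 | _[_]_yxzxz   read _ → write _, move -1, go to q1
q1 | [_]__yxzxz   read _ → write _, move +1, go to q2
q2 | _[_]_yxzxz   read _ → write _, move +1, go to q3
q3 | __[_]yxzxz   read _ → write _, move -1, go to q1
q1 | _[_]_yxzxz   read _ → write _, move +1, go to q2
q2 | __[_]yxzxz   read _ → write _, move +1, go to q3
q3 | ___[y]xzxz   read y → write _, move -1, go to q1
q1 | __[_]_xzxz   read _ → write _, move +1, go to q2
q2 | ___[_]xzxz   read _ → write _, move +1, go to q3
q3 | ____[x]zxz   read x → write z, move -1, go to q2
q2 | ___[_]zzxz   read _ → write _, move +1, go to q3
q3 | ____[z]zxz   read z → write _, move +1, go to q1
q1 | _____[z]xz   read z → write y, move -1, go to q1
q1 | ____[_]yxz   read _ → write _, move +1, go to q2
q2 | _____[y]xz
Cell 1 holds _ when M halts.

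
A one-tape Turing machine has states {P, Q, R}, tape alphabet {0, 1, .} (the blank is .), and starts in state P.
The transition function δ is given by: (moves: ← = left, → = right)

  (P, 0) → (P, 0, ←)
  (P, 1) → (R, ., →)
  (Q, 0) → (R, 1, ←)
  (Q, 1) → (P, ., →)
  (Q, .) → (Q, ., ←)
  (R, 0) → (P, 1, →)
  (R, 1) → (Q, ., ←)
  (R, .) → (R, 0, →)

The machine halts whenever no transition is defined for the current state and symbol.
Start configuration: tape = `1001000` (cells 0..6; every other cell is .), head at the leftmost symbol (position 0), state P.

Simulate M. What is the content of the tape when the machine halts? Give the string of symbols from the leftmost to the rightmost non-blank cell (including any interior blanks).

1...1

P | [1]001000.   read 1 → write ., move →, go to R
R | .[0]01000.   read 0 → write 1, move →, go to P
P | .1[0]1000.   read 0 → write 0, move ←, go to P
P | .[1]01000.   read 1 → write ., move →, go to R
R | ..[0]1000.   read 0 → write 1, move →, go to P
P | ..1[1]000.   read 1 → write ., move →, go to R
R | ..1.[0]00.   read 0 → write 1, move →, go to P
P | ..1.1[0]0.   read 0 → write 0, move ←, go to P
P | ..1.[1]00.   read 1 → write ., move →, go to R
R | ..1..[0]0.   read 0 → write 1, move →, go to P
P | ..1..1[0].   read 0 → write 0, move ←, go to P
P | ..1..[1]0.   read 1 → write ., move →, go to R
R | ..1...[0].   read 0 → write 1, move →, go to P
P | ..1...1[.]
The non-blank tape span at halt is 1...1.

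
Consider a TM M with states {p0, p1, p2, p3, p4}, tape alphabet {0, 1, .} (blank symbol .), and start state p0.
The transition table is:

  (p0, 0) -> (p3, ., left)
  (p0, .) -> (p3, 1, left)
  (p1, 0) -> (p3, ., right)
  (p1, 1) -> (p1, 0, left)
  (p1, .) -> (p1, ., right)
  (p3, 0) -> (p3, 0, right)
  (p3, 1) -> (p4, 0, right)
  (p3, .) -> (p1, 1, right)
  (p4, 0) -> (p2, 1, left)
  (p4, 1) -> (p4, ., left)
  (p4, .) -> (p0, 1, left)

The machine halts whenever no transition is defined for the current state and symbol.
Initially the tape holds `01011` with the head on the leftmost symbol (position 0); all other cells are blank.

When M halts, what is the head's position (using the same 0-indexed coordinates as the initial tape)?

p0 | .[0]1011   read 0 → write ., move left, go to p3
p3 | [.].1011   read . → write 1, move right, go to p1
p1 | 1[.]1011   read . → write ., move right, go to p1
p1 | 1.[1]011   read 1 → write 0, move left, go to p1
p1 | 1[.]0011   read . → write ., move right, go to p1
p1 | 1.[0]011   read 0 → write ., move right, go to p3
p3 | 1..[0]11   read 0 → write 0, move right, go to p3
p3 | 1..0[1]1   read 1 → write 0, move right, go to p4
p4 | 1..00[1]   read 1 → write ., move left, go to p4
p4 | 1..0[0].   read 0 → write 1, move left, go to p2
p2 | 1..[0]1.
At halt the head is at cell 2.

2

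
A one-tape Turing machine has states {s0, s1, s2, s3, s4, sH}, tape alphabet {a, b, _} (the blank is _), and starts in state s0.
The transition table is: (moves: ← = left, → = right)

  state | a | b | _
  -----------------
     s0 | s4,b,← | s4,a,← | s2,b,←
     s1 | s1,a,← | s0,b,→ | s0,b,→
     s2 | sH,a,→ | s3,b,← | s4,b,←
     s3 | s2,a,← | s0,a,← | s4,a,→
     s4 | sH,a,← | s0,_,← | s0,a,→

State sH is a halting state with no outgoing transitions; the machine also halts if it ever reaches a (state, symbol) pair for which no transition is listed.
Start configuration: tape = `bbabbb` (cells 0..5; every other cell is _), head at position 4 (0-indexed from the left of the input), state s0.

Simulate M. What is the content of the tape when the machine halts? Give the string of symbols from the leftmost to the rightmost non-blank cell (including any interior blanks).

ab_b_ab

state=s0 head=4 tape=__bbab[b]b   (s0,b)→(s4,a,←)
state=s4 head=3 tape=__bba[b]ab   (s4,b)→(s0,_,←)
state=s0 head=2 tape=__bb[a]_ab   (s0,a)→(s4,b,←)
state=s4 head=1 tape=__b[b]b_ab   (s4,b)→(s0,_,←)
state=s0 head=0 tape=__[b]_b_ab   (s0,b)→(s4,a,←)
state=s4 head=-1 tape=_[_]a_b_ab   (s4,_)→(s0,a,→)
state=s0 head=0 tape=_a[a]_b_ab   (s0,a)→(s4,b,←)
state=s4 head=-1 tape=_[a]b_b_ab   (s4,a)→(sH,a,←)
state=sH head=-2 tape=[_]ab_b_ab
The non-blank tape span at halt is ab_b_ab.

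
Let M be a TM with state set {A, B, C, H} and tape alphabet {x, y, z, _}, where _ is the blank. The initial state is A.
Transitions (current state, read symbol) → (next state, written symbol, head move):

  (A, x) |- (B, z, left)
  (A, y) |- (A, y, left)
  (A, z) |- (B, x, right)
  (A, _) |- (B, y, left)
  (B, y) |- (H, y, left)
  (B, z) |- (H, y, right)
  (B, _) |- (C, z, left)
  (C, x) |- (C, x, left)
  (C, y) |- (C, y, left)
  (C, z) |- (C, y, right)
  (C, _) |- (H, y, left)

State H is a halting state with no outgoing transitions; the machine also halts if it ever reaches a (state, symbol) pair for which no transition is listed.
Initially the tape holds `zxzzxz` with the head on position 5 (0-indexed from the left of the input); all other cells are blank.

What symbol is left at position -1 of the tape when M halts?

state=A head=5 tape=__zxzzx[z]_   (A,z)→(B,x,right)
state=B head=6 tape=__zxzzxx[_]   (B,_)→(C,z,left)
state=C head=5 tape=__zxzzx[x]z   (C,x)→(C,x,left)
state=C head=4 tape=__zxzz[x]xz   (C,x)→(C,x,left)
state=C head=3 tape=__zxz[z]xxz   (C,z)→(C,y,right)
state=C head=4 tape=__zxzy[x]xz   (C,x)→(C,x,left)
state=C head=3 tape=__zxz[y]xxz   (C,y)→(C,y,left)
state=C head=2 tape=__zx[z]yxxz   (C,z)→(C,y,right)
state=C head=3 tape=__zxy[y]xxz   (C,y)→(C,y,left)
state=C head=2 tape=__zx[y]yxxz   (C,y)→(C,y,left)
state=C head=1 tape=__z[x]yyxxz   (C,x)→(C,x,left)
state=C head=0 tape=__[z]xyyxxz   (C,z)→(C,y,right)
state=C head=1 tape=__y[x]yyxxz   (C,x)→(C,x,left)
state=C head=0 tape=__[y]xyyxxz   (C,y)→(C,y,left)
state=C head=-1 tape=_[_]yxyyxxz   (C,_)→(H,y,left)
state=H head=-2 tape=[_]yyxyyxxz
Cell -1 holds y when M halts.

y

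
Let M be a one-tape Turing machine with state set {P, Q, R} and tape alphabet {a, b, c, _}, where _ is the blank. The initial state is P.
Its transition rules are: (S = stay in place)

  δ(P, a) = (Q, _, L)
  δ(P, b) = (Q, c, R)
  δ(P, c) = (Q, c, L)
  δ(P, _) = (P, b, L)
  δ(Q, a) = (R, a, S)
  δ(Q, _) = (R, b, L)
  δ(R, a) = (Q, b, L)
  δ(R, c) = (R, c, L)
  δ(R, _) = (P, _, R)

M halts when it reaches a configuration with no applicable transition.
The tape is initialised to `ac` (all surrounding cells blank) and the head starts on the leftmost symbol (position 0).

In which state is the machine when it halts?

Q

P | ___[a]c   read a → write _, move L, go to Q
Q | __[_]_c   read _ → write b, move L, go to R
R | _[_]b_c   read _ → write _, move R, go to P
P | __[b]_c   read b → write c, move R, go to Q
Q | __c[_]c   read _ → write b, move L, go to R
R | __[c]bc   read c → write c, move L, go to R
R | _[_]cbc   read _ → write _, move R, go to P
P | __[c]bc   read c → write c, move L, go to Q
Q | _[_]cbc   read _ → write b, move L, go to R
R | [_]bcbc   read _ → write _, move R, go to P
P | _[b]cbc   read b → write c, move R, go to Q
Q | _c[c]bc
No transition is defined for (Q, c); M halts in state Q.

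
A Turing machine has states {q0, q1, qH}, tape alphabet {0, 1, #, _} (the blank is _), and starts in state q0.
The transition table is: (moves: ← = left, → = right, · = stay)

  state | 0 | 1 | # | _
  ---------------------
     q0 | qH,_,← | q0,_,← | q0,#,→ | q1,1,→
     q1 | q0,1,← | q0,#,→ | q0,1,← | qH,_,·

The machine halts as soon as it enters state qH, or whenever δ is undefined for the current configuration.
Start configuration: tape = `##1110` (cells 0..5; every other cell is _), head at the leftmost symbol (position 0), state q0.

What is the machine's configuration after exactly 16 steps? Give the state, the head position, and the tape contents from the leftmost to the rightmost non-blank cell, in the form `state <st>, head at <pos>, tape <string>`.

state=q0 head=0 tape=[#]#1110__   (q0,#)→(q0,#,→)
state=q0 head=1 tape=#[#]1110__   (q0,#)→(q0,#,→)
state=q0 head=2 tape=##[1]110__   (q0,1)→(q0,_,←)
state=q0 head=1 tape=#[#]_110__   (q0,#)→(q0,#,→)
state=q0 head=2 tape=##[_]110__   (q0,_)→(q1,1,→)
state=q1 head=3 tape=##1[1]10__   (q1,1)→(q0,#,→)
state=q0 head=4 tape=##1#[1]0__   (q0,1)→(q0,_,←)
state=q0 head=3 tape=##1[#]_0__   (q0,#)→(q0,#,→)
state=q0 head=4 tape=##1#[_]0__   (q0,_)→(q1,1,→)
state=q1 head=5 tape=##1#1[0]__   (q1,0)→(q0,1,←)
state=q0 head=4 tape=##1#[1]1__   (q0,1)→(q0,_,←)
state=q0 head=3 tape=##1[#]_1__   (q0,#)→(q0,#,→)
state=q0 head=4 tape=##1#[_]1__   (q0,_)→(q1,1,→)
state=q1 head=5 tape=##1#1[1]__   (q1,1)→(q0,#,→)
state=q0 head=6 tape=##1#1#[_]_   (q0,_)→(q1,1,→)
state=q1 head=7 tape=##1#1#1[_]   (q1,_)→(qH,_,·)
state=qH head=7 tape=##1#1#1[_]
After 16 steps: state qH, head at 7, tape ##1#1#1.

state qH, head at 7, tape ##1#1#1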